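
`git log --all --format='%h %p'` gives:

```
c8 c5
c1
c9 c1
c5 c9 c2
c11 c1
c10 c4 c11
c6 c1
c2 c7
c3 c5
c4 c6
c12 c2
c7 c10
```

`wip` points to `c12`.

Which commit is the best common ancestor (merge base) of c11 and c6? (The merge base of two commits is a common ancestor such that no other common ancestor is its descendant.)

Ancestors of c11: {c1, c11}.
Ancestors of c6: {c1, c6}.
Common ancestors: {c1}.
The only common ancestor is c1, so it is the merge base.

c1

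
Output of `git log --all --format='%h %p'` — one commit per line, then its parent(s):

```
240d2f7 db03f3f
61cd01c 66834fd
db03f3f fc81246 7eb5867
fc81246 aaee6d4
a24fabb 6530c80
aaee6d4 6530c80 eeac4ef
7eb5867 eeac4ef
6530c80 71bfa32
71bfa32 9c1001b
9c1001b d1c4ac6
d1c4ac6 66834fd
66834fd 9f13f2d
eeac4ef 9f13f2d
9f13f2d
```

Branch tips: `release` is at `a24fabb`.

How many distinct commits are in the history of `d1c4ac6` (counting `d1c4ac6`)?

Walking parent pointers from d1c4ac6: reachable set = {66834fd, 9f13f2d, d1c4ac6}.
That is 3 commits.

3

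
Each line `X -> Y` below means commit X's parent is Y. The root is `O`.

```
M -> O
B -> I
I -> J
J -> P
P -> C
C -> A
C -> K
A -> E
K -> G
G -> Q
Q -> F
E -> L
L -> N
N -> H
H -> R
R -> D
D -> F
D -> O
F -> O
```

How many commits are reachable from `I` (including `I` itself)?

Walking parent pointers from I: reachable set = {A, C, D, E, F, G, H, I, J, K, L, N, O, P, Q, R}.
That is 16 commits.

16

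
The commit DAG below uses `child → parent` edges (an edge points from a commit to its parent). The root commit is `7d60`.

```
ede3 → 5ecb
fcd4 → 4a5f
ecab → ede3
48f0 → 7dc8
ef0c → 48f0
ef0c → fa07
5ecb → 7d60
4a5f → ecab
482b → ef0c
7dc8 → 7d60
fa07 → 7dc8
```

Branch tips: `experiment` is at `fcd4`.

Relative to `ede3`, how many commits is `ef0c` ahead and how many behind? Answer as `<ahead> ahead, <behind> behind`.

Reachable from ef0c: {48f0, 7d60, 7dc8, ef0c, fa07}.
Reachable from ede3: {5ecb, 7d60, ede3}.
Only in ef0c's history (ahead): {48f0, 7dc8, ef0c, fa07} — 4.
Only in ede3's history (behind): {5ecb, ede3} — 2.

4 ahead, 2 behind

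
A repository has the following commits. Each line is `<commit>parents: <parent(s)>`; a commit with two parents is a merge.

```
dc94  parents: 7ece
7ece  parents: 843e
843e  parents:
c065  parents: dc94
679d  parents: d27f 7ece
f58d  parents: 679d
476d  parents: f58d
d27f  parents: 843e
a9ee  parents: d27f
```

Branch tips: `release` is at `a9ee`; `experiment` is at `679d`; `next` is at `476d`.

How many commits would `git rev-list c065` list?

4

Walking parent pointers from c065: reachable set = {7ece, 843e, c065, dc94}.
That is 4 commits.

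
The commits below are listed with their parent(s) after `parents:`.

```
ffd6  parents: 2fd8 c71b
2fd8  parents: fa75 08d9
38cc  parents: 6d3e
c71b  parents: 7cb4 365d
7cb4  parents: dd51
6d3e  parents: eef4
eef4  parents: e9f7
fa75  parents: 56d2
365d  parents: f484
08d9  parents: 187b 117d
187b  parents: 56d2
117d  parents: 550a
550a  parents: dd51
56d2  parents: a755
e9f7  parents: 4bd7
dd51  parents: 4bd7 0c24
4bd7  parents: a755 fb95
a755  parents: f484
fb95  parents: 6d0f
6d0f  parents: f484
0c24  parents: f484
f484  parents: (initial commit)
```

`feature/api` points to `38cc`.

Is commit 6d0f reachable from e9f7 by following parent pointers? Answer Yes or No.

Yes

Ancestors of e9f7 (commits reachable by following parents): {4bd7, 6d0f, a755, e9f7, f484, fb95}.
6d0f is in that set, so it is an ancestor of e9f7.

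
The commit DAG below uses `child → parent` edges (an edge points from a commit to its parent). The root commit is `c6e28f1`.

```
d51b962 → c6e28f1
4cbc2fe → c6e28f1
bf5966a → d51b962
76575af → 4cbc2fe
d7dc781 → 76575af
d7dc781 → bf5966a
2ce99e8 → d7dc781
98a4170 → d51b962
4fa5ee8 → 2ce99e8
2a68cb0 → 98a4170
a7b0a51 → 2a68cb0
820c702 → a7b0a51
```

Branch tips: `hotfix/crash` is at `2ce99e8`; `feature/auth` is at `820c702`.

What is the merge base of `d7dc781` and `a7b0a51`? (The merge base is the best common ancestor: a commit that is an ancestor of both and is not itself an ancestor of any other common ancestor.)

d51b962

Ancestors of d7dc781: {4cbc2fe, 76575af, bf5966a, c6e28f1, d51b962, d7dc781}.
Ancestors of a7b0a51: {2a68cb0, 98a4170, a7b0a51, c6e28f1, d51b962}.
Common ancestors: {c6e28f1, d51b962}.
Among these, d51b962 is not an ancestor of any other common ancestor — it is the merge base.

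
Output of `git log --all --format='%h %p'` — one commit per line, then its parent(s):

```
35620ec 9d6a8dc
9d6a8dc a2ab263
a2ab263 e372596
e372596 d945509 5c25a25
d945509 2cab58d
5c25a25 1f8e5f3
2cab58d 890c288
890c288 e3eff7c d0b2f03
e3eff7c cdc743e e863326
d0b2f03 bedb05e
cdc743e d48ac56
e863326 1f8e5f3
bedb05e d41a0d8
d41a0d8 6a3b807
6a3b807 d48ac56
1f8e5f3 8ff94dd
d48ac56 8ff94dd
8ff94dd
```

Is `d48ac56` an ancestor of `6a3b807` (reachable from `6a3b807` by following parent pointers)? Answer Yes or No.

Ancestors of 6a3b807 (commits reachable by following parents): {6a3b807, 8ff94dd, d48ac56}.
d48ac56 is in that set, so it is an ancestor of 6a3b807.

Yes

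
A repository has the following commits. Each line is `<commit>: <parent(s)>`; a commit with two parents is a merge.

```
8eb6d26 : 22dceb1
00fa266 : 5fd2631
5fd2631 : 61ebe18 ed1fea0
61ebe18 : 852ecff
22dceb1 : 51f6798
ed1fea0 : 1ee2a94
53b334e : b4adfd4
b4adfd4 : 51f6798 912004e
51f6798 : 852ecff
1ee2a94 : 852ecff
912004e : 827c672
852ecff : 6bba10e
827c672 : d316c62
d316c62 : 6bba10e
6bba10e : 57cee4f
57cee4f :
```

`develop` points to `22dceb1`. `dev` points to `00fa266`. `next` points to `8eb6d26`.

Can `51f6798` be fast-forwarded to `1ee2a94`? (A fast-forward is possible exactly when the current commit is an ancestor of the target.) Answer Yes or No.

No

A fast-forward from 51f6798 to 1ee2a94 is possible iff 51f6798 is an ancestor of 1ee2a94.
Ancestors of 1ee2a94: {1ee2a94, 57cee4f, 6bba10e, 852ecff}.
51f6798 is not among them, so fast-forward is not possible.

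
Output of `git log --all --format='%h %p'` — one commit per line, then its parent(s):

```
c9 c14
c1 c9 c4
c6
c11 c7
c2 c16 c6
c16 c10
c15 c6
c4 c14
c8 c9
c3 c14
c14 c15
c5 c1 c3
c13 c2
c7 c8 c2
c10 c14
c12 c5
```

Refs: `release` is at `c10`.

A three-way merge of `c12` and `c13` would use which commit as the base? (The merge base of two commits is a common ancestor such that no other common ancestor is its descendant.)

c14

Ancestors of c12: {c1, c12, c14, c15, c3, c4, c5, c6, c9}.
Ancestors of c13: {c10, c13, c14, c15, c16, c2, c6}.
Common ancestors: {c14, c15, c6}.
Among these, c14 is not an ancestor of any other common ancestor — it is the merge base.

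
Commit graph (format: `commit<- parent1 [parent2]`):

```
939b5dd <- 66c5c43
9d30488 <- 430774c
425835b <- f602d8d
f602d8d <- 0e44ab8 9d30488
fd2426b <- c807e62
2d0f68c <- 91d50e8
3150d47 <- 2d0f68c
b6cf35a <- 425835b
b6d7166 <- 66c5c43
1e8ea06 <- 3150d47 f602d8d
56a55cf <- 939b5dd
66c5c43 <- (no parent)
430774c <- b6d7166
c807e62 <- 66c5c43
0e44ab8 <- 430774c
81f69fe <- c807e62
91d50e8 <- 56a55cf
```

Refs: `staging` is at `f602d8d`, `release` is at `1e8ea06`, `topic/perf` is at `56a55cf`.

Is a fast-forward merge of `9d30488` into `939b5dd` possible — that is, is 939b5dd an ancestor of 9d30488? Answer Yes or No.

A fast-forward from 939b5dd to 9d30488 is possible iff 939b5dd is an ancestor of 9d30488.
Ancestors of 9d30488: {430774c, 66c5c43, 9d30488, b6d7166}.
939b5dd is not among them, so fast-forward is not possible.

No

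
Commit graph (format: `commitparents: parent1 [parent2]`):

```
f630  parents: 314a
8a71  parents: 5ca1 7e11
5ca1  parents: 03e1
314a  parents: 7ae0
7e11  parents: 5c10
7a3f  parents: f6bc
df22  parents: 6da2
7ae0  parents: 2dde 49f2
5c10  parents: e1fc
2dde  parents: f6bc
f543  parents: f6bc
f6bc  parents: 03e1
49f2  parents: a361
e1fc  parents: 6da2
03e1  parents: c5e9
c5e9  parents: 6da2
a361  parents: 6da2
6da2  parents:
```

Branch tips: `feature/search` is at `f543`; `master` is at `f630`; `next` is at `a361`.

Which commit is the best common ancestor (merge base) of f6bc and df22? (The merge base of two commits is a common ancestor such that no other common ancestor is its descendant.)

Ancestors of f6bc: {03e1, 6da2, c5e9, f6bc}.
Ancestors of df22: {6da2, df22}.
Common ancestors: {6da2}.
The only common ancestor is 6da2, so it is the merge base.

6da2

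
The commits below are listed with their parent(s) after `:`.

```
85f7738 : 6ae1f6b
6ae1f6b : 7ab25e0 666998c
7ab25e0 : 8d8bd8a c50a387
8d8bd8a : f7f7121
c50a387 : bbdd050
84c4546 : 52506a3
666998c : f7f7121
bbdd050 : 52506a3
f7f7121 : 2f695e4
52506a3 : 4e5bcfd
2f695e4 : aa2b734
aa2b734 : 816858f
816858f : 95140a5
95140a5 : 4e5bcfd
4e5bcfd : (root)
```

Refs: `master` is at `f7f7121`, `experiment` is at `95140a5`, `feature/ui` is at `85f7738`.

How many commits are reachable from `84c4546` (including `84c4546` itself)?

3

Walking parent pointers from 84c4546: reachable set = {4e5bcfd, 52506a3, 84c4546}.
That is 3 commits.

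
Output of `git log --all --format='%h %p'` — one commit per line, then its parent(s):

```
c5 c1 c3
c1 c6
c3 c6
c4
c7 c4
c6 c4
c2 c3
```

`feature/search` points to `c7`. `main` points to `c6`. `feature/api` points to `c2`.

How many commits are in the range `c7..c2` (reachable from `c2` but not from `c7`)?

3

Reachable from c2: {c2, c3, c4, c6}.
Reachable from c7: {c4, c7}.
In c2's history but not c7's: {c2, c3, c6} — 3 commits.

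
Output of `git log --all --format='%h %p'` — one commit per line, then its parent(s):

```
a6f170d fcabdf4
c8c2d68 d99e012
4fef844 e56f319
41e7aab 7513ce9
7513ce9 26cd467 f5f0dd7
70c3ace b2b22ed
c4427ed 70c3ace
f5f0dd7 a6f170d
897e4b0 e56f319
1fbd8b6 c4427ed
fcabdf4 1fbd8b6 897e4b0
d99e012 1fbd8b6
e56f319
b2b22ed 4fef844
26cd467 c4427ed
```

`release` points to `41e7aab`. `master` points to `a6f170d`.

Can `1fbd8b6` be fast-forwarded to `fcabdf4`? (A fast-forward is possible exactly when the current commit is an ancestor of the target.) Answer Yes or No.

Yes

A fast-forward from 1fbd8b6 to fcabdf4 is possible iff 1fbd8b6 is an ancestor of fcabdf4.
Ancestors of fcabdf4: {1fbd8b6, 4fef844, 70c3ace, 897e4b0, b2b22ed, c4427ed, e56f319, fcabdf4}.
1fbd8b6 is among them, so fast-forward is possible.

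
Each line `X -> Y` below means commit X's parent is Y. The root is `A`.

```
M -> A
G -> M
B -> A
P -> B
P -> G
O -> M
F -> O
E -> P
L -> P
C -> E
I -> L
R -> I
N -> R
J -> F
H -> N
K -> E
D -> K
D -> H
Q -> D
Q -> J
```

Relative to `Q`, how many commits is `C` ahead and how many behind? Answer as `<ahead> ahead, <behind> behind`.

Reachable from C: {A, B, C, E, G, M, P}.
Reachable from Q: {A, B, D, E, F, G, H, I, J, K, L, M, N, O, P, Q, R}.
Only in C's history (ahead): {C} — 1.
Only in Q's history (behind): {D, F, H, I, J, K, L, N, O, Q, R} — 11.

1 ahead, 11 behind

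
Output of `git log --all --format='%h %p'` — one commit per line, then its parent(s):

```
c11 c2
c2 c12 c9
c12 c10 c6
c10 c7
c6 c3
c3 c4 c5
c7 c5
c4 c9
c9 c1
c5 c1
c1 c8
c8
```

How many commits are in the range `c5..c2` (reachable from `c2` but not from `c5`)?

8

Reachable from c2: {c1, c10, c12, c2, c3, c4, c5, c6, c7, c8, c9}.
Reachable from c5: {c1, c5, c8}.
In c2's history but not c5's: {c10, c12, c2, c3, c4, c6, c7, c9} — 8 commits.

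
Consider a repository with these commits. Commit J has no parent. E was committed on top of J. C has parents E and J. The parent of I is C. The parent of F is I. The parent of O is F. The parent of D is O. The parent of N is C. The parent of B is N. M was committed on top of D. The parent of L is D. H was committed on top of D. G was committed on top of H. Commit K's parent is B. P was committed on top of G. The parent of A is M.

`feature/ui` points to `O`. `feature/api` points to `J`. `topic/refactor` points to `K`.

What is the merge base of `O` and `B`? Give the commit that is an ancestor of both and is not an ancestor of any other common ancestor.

Ancestors of O: {C, E, F, I, J, O}.
Ancestors of B: {B, C, E, J, N}.
Common ancestors: {C, E, J}.
Among these, C is not an ancestor of any other common ancestor — it is the merge base.

C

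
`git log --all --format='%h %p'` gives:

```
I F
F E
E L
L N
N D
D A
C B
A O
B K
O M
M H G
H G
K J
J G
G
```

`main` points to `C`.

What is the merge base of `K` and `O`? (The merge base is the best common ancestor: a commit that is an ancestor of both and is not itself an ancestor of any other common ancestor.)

Ancestors of K: {G, J, K}.
Ancestors of O: {G, H, M, O}.
Common ancestors: {G}.
The only common ancestor is G, so it is the merge base.

G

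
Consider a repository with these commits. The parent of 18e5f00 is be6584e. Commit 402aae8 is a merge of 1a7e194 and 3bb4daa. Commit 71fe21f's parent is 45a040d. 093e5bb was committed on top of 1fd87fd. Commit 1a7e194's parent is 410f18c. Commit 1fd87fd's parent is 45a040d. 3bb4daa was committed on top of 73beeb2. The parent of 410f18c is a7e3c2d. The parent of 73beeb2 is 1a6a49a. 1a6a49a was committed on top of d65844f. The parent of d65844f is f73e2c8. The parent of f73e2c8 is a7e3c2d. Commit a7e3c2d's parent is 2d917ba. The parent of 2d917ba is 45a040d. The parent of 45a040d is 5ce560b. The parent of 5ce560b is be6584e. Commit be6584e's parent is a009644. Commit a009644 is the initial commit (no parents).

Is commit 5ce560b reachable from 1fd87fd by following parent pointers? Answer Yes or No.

Ancestors of 1fd87fd (commits reachable by following parents): {1fd87fd, 45a040d, 5ce560b, a009644, be6584e}.
5ce560b is in that set, so it is an ancestor of 1fd87fd.

Yes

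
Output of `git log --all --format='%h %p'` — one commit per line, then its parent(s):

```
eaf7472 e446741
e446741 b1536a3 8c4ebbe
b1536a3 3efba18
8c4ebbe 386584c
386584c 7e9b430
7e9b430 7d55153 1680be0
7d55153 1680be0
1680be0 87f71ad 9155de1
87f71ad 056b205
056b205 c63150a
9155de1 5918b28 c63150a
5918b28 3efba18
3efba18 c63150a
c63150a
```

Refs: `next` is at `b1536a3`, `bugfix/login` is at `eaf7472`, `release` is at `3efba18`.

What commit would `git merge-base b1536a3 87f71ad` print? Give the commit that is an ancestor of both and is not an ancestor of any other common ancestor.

c63150a

Ancestors of b1536a3: {3efba18, b1536a3, c63150a}.
Ancestors of 87f71ad: {056b205, 87f71ad, c63150a}.
Common ancestors: {c63150a}.
The only common ancestor is c63150a, so it is the merge base.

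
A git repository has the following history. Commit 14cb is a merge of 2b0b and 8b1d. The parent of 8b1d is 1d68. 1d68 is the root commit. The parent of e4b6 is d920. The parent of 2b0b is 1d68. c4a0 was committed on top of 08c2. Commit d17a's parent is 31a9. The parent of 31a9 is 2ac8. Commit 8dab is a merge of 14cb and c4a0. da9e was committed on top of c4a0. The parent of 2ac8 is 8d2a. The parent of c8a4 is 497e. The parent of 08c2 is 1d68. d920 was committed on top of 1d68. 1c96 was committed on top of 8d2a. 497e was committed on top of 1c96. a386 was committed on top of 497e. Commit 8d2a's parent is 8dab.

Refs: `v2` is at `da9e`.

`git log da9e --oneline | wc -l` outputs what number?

4

Walking parent pointers from da9e: reachable set = {08c2, 1d68, c4a0, da9e}.
That is 4 commits.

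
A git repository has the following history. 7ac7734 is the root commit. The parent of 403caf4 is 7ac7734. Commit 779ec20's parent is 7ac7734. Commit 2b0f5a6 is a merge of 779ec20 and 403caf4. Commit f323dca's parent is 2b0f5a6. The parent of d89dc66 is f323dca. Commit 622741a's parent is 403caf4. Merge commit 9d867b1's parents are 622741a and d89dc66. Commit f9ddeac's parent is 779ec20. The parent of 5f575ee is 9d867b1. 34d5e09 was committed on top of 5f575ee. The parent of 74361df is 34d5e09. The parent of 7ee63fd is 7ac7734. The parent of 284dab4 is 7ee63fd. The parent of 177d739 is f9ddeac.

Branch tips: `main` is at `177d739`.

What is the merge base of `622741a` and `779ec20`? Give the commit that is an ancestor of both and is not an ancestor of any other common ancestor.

7ac7734

Ancestors of 622741a: {403caf4, 622741a, 7ac7734}.
Ancestors of 779ec20: {779ec20, 7ac7734}.
Common ancestors: {7ac7734}.
The only common ancestor is 7ac7734, so it is the merge base.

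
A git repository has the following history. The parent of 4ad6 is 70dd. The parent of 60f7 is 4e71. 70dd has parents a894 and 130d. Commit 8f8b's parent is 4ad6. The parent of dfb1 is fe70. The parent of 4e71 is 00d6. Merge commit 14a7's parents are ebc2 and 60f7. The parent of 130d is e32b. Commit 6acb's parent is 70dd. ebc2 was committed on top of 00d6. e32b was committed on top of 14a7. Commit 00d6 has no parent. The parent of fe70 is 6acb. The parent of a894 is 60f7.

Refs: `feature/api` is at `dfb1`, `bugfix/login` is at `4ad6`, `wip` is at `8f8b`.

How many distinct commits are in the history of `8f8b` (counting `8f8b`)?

Walking parent pointers from 8f8b: reachable set = {00d6, 130d, 14a7, 4ad6, 4e71, 60f7, 70dd, 8f8b, a894, e32b, ebc2}.
That is 11 commits.

11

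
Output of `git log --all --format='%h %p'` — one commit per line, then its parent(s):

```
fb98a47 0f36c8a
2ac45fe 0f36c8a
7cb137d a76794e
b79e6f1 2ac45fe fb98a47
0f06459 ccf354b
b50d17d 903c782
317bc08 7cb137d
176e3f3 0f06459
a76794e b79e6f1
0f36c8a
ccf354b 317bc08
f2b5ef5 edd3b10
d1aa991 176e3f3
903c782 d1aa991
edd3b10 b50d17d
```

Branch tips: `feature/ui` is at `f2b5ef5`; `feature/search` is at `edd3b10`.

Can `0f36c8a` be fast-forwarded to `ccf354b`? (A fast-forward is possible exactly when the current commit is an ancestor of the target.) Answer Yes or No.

A fast-forward from 0f36c8a to ccf354b is possible iff 0f36c8a is an ancestor of ccf354b.
Ancestors of ccf354b: {0f36c8a, 2ac45fe, 317bc08, 7cb137d, a76794e, b79e6f1, ccf354b, fb98a47}.
0f36c8a is among them, so fast-forward is possible.

Yes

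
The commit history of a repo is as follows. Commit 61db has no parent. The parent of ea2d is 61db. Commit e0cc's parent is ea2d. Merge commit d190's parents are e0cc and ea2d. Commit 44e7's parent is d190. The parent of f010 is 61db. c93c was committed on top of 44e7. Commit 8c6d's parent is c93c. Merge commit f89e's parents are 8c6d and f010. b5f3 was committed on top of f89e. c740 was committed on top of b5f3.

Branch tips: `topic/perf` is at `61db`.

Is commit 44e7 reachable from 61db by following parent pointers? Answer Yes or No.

No

Ancestors of 61db: {61db}.
44e7 is not in that set, so it is not an ancestor of 61db.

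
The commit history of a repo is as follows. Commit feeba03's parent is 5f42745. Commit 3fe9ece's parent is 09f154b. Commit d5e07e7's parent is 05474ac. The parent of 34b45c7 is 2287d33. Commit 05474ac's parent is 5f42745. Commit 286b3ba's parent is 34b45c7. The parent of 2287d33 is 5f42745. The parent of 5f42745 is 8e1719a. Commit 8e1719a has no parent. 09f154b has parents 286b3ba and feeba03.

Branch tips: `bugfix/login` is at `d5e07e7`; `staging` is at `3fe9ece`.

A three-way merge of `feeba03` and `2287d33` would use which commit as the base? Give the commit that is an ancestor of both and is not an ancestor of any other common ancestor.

5f42745

Ancestors of feeba03: {5f42745, 8e1719a, feeba03}.
Ancestors of 2287d33: {2287d33, 5f42745, 8e1719a}.
Common ancestors: {5f42745, 8e1719a}.
Among these, 5f42745 is not an ancestor of any other common ancestor — it is the merge base.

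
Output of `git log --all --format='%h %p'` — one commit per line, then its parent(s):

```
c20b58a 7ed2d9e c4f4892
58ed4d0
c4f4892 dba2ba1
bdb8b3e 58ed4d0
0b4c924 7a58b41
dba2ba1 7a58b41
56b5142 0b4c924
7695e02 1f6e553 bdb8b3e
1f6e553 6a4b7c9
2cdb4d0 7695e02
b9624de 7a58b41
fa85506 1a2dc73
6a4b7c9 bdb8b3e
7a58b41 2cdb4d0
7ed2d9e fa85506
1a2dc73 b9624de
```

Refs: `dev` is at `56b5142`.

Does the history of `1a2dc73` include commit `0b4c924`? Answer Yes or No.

No

Ancestors of 1a2dc73: {1a2dc73, 1f6e553, 2cdb4d0, 58ed4d0, 6a4b7c9, 7695e02, 7a58b41, b9624de, bdb8b3e}.
0b4c924 is not in that set, so it is not an ancestor of 1a2dc73.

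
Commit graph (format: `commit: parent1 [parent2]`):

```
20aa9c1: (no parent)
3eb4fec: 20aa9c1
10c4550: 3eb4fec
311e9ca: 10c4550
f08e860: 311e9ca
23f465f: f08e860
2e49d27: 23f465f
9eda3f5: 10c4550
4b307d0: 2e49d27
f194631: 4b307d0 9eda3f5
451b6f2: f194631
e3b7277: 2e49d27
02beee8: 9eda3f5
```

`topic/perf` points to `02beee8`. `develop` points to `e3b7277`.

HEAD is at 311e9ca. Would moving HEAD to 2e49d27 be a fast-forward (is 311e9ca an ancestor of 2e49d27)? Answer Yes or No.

Yes

A fast-forward from 311e9ca to 2e49d27 is possible iff 311e9ca is an ancestor of 2e49d27.
Ancestors of 2e49d27: {10c4550, 20aa9c1, 23f465f, 2e49d27, 311e9ca, 3eb4fec, f08e860}.
311e9ca is among them, so fast-forward is possible.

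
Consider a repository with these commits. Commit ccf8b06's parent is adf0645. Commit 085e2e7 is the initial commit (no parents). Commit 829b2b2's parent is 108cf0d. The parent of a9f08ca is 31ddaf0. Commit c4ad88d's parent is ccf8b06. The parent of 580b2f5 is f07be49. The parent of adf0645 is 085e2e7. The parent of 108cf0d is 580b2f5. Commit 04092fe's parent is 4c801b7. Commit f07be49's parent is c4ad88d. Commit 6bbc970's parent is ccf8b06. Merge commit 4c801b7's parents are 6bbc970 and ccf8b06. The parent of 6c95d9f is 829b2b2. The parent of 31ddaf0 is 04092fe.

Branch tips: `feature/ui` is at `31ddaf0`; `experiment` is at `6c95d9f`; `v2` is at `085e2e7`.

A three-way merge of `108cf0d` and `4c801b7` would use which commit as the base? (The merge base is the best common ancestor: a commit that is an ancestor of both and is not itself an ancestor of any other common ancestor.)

ccf8b06

Ancestors of 108cf0d: {085e2e7, 108cf0d, 580b2f5, adf0645, c4ad88d, ccf8b06, f07be49}.
Ancestors of 4c801b7: {085e2e7, 4c801b7, 6bbc970, adf0645, ccf8b06}.
Common ancestors: {085e2e7, adf0645, ccf8b06}.
Among these, ccf8b06 is not an ancestor of any other common ancestor — it is the merge base.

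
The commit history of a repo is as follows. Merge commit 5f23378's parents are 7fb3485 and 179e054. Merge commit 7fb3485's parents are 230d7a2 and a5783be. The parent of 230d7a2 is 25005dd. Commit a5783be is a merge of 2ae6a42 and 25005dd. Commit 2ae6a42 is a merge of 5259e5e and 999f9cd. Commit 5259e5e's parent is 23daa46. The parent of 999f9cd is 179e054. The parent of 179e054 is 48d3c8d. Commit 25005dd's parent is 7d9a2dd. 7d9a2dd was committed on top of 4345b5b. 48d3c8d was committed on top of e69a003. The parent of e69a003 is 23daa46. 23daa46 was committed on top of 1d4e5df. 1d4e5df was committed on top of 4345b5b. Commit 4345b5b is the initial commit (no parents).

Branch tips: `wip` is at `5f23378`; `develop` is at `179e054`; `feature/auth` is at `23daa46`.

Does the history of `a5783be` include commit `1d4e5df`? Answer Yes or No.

Yes

Ancestors of a5783be (commits reachable by following parents): {179e054, 1d4e5df, 23daa46, 25005dd, 2ae6a42, 4345b5b, 48d3c8d, 5259e5e, 7d9a2dd, 999f9cd, a5783be, e69a003}.
1d4e5df is in that set, so it is an ancestor of a5783be.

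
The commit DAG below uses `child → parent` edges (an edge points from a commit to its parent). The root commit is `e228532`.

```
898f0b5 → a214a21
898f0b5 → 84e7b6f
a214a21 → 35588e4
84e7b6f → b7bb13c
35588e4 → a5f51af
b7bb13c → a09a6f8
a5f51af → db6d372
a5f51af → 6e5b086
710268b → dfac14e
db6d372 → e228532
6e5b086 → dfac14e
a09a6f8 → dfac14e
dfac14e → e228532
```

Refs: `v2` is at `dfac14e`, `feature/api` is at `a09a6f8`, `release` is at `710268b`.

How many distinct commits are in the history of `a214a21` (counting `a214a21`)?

Walking parent pointers from a214a21: reachable set = {35588e4, 6e5b086, a214a21, a5f51af, db6d372, dfac14e, e228532}.
That is 7 commits.

7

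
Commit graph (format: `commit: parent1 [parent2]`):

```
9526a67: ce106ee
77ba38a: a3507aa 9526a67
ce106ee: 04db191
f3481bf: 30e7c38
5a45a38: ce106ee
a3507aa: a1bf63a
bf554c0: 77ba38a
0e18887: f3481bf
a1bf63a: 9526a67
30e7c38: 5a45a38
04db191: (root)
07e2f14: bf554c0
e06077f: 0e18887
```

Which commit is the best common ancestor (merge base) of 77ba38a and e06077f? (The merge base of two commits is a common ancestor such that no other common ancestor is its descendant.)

Ancestors of 77ba38a: {04db191, 77ba38a, 9526a67, a1bf63a, a3507aa, ce106ee}.
Ancestors of e06077f: {04db191, 0e18887, 30e7c38, 5a45a38, ce106ee, e06077f, f3481bf}.
Common ancestors: {04db191, ce106ee}.
Among these, ce106ee is not an ancestor of any other common ancestor — it is the merge base.

ce106ee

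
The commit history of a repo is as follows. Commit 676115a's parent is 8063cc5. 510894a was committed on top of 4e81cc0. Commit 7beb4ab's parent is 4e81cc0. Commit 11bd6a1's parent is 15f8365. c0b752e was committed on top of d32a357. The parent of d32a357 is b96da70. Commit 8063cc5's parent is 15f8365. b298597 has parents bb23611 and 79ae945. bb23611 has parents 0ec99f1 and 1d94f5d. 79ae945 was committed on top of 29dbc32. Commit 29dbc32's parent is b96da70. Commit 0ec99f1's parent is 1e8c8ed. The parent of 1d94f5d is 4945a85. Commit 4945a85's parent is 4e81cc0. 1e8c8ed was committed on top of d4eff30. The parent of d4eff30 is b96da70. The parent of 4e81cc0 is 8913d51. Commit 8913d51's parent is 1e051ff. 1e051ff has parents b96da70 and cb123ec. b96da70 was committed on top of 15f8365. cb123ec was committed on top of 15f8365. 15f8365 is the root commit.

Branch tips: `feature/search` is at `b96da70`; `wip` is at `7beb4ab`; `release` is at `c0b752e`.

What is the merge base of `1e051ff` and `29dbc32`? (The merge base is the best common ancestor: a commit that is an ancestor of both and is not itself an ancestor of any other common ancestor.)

Ancestors of 1e051ff: {15f8365, 1e051ff, b96da70, cb123ec}.
Ancestors of 29dbc32: {15f8365, 29dbc32, b96da70}.
Common ancestors: {15f8365, b96da70}.
Among these, b96da70 is not an ancestor of any other common ancestor — it is the merge base.

b96da70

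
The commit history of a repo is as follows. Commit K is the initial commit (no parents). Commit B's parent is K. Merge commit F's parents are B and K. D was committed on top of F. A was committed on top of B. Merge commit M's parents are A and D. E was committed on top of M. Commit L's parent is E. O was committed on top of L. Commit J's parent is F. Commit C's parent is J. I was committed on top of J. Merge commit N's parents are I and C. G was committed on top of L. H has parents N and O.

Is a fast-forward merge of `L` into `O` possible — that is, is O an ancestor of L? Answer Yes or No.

No

A fast-forward from O to L is possible iff O is an ancestor of L.
Ancestors of L: {A, B, D, E, F, K, L, M}.
O is not among them, so fast-forward is not possible.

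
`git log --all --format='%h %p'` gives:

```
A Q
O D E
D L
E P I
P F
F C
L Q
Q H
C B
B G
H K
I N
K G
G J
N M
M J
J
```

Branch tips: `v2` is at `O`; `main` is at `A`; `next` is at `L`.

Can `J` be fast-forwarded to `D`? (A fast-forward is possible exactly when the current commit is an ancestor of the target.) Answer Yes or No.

Yes

A fast-forward from J to D is possible iff J is an ancestor of D.
Ancestors of D: {D, G, H, J, K, L, Q}.
J is among them, so fast-forward is possible.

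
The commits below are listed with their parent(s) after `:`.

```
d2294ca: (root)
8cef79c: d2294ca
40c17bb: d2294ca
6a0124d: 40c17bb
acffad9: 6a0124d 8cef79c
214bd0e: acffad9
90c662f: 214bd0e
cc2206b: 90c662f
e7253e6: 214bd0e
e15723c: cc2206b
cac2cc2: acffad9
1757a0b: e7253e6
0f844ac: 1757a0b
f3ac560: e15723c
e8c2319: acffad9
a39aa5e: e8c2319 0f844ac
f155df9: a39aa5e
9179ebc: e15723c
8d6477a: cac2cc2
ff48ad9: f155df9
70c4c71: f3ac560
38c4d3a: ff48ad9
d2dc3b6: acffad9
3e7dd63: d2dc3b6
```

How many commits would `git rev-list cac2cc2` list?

Walking parent pointers from cac2cc2: reachable set = {40c17bb, 6a0124d, 8cef79c, acffad9, cac2cc2, d2294ca}.
That is 6 commits.

6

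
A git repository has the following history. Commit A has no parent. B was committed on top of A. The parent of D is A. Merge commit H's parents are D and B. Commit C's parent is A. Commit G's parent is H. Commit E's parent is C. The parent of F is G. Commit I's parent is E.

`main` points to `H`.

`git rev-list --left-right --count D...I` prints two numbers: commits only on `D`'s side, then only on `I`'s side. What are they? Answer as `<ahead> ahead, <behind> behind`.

1 ahead, 3 behind

Reachable from D: {A, D}.
Reachable from I: {A, C, E, I}.
Only in D's history (ahead): {D} — 1.
Only in I's history (behind): {C, E, I} — 3.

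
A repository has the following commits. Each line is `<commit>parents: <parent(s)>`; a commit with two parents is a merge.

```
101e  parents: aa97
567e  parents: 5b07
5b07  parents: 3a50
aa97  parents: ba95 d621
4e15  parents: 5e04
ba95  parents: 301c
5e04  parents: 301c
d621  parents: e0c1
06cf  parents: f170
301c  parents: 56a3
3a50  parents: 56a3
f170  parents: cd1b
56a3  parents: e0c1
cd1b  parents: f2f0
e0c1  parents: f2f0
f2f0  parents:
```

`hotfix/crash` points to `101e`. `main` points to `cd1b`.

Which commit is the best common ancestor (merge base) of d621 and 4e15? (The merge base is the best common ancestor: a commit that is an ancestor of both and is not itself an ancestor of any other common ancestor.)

e0c1

Ancestors of d621: {d621, e0c1, f2f0}.
Ancestors of 4e15: {301c, 4e15, 56a3, 5e04, e0c1, f2f0}.
Common ancestors: {e0c1, f2f0}.
Among these, e0c1 is not an ancestor of any other common ancestor — it is the merge base.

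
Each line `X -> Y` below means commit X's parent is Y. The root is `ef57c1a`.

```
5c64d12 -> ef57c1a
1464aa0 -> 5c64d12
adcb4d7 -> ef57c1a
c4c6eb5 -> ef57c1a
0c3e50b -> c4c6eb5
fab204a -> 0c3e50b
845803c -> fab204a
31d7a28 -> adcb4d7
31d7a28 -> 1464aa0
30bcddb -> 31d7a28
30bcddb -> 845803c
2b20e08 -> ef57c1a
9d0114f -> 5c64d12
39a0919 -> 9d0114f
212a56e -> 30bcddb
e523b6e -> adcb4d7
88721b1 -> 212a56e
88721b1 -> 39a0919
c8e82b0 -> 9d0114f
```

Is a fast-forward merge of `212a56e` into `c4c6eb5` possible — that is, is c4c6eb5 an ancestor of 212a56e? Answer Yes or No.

Yes

A fast-forward from c4c6eb5 to 212a56e is possible iff c4c6eb5 is an ancestor of 212a56e.
Ancestors of 212a56e: {0c3e50b, 1464aa0, 212a56e, 30bcddb, 31d7a28, 5c64d12, 845803c, adcb4d7, c4c6eb5, ef57c1a, fab204a}.
c4c6eb5 is among them, so fast-forward is possible.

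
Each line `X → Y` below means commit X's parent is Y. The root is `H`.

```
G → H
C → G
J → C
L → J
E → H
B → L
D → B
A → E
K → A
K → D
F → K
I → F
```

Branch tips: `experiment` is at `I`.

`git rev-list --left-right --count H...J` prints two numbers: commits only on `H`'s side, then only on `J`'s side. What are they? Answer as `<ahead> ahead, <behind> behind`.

0 ahead, 3 behind

Reachable from H: {H}.
Reachable from J: {C, G, H, J}.
Only in H's history (ahead): {} — 0.
Only in J's history (behind): {C, G, J} — 3.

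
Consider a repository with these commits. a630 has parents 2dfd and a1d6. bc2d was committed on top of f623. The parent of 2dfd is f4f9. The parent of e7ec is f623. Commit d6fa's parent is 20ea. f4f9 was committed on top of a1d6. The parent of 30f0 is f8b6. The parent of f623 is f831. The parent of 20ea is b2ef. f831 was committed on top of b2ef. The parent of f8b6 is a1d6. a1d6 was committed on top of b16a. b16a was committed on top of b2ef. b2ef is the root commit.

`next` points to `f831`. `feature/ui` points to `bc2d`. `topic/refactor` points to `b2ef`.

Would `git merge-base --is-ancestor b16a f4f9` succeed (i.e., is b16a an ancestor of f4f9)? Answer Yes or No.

Ancestors of f4f9 (commits reachable by following parents): {a1d6, b16a, b2ef, f4f9}.
b16a is in that set, so it is an ancestor of f4f9.

Yes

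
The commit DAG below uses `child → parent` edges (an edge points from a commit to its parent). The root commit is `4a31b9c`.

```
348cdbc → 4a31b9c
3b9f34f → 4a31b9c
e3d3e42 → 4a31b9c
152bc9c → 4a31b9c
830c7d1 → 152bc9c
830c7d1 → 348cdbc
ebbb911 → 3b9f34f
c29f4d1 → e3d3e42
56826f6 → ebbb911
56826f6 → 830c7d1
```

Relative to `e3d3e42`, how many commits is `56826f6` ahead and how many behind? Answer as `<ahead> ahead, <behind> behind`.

6 ahead, 1 behind

Reachable from 56826f6: {152bc9c, 348cdbc, 3b9f34f, 4a31b9c, 56826f6, 830c7d1, ebbb911}.
Reachable from e3d3e42: {4a31b9c, e3d3e42}.
Only in 56826f6's history (ahead): {152bc9c, 348cdbc, 3b9f34f, 56826f6, 830c7d1, ebbb911} — 6.
Only in e3d3e42's history (behind): {e3d3e42} — 1.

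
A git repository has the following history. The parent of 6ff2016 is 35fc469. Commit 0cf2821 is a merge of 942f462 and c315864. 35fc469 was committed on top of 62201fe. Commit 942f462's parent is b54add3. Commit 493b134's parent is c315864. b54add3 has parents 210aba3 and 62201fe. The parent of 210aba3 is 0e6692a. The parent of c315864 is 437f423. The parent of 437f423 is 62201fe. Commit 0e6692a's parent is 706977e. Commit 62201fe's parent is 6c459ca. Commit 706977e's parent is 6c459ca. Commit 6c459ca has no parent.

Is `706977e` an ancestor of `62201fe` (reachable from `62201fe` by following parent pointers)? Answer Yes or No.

Ancestors of 62201fe: {62201fe, 6c459ca}.
706977e is not in that set, so it is not an ancestor of 62201fe.

No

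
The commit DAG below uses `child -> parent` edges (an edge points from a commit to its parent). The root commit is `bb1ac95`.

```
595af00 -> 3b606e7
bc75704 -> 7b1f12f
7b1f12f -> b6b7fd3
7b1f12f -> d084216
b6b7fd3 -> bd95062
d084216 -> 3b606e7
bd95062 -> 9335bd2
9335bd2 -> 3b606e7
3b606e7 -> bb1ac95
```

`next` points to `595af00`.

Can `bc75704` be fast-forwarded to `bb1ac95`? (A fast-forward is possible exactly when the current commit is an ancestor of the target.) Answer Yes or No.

A fast-forward from bc75704 to bb1ac95 is possible iff bc75704 is an ancestor of bb1ac95.
Ancestors of bb1ac95: {bb1ac95}.
bc75704 is not among them, so fast-forward is not possible.

No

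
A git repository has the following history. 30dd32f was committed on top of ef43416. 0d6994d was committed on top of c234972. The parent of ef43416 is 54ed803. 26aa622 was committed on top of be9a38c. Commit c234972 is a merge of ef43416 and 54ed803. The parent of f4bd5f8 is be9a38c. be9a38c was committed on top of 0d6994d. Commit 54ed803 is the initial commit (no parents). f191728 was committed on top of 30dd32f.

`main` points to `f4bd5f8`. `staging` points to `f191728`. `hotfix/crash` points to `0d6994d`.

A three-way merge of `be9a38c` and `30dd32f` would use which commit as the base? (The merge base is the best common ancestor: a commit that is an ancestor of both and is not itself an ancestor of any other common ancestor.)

Ancestors of be9a38c: {0d6994d, 54ed803, be9a38c, c234972, ef43416}.
Ancestors of 30dd32f: {30dd32f, 54ed803, ef43416}.
Common ancestors: {54ed803, ef43416}.
Among these, ef43416 is not an ancestor of any other common ancestor — it is the merge base.

ef43416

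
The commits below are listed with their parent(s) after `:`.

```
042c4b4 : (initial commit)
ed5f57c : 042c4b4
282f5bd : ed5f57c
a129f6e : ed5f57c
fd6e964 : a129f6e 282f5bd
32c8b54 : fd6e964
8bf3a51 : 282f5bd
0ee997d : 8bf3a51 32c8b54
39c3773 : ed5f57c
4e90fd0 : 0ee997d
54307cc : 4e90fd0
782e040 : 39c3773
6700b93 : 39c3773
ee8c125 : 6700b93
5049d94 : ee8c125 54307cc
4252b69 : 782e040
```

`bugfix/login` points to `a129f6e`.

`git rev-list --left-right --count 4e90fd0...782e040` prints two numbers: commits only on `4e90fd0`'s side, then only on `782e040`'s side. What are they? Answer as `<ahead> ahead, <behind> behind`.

7 ahead, 2 behind

Reachable from 4e90fd0: {042c4b4, 0ee997d, 282f5bd, 32c8b54, 4e90fd0, 8bf3a51, a129f6e, ed5f57c, fd6e964}.
Reachable from 782e040: {042c4b4, 39c3773, 782e040, ed5f57c}.
Only in 4e90fd0's history (ahead): {0ee997d, 282f5bd, 32c8b54, 4e90fd0, 8bf3a51, a129f6e, fd6e964} — 7.
Only in 782e040's history (behind): {39c3773, 782e040} — 2.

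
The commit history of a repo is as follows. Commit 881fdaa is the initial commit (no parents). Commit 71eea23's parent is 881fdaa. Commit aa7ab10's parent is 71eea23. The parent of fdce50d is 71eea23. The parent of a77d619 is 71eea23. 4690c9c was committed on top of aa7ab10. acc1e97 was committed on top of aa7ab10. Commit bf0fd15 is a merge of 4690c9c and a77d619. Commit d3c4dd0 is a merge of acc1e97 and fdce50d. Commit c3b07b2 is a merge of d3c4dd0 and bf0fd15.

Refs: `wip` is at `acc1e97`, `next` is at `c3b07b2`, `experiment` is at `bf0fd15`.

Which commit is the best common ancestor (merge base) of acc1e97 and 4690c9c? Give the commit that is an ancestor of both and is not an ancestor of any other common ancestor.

Ancestors of acc1e97: {71eea23, 881fdaa, aa7ab10, acc1e97}.
Ancestors of 4690c9c: {4690c9c, 71eea23, 881fdaa, aa7ab10}.
Common ancestors: {71eea23, 881fdaa, aa7ab10}.
Among these, aa7ab10 is not an ancestor of any other common ancestor — it is the merge base.

aa7ab10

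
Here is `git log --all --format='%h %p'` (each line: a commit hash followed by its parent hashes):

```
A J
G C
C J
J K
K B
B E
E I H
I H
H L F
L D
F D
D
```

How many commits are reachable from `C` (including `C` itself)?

Walking parent pointers from C: reachable set = {B, C, D, E, F, H, I, J, K, L}.
That is 10 commits.

10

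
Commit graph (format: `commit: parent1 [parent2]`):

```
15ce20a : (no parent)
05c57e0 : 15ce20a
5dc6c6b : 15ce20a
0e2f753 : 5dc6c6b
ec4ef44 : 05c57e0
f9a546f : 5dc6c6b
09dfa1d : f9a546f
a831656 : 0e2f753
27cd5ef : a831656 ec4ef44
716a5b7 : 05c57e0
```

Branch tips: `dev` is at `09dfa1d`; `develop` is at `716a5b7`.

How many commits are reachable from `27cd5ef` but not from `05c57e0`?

5

Reachable from 27cd5ef: {05c57e0, 0e2f753, 15ce20a, 27cd5ef, 5dc6c6b, a831656, ec4ef44}.
Reachable from 05c57e0: {05c57e0, 15ce20a}.
In 27cd5ef's history but not 05c57e0's: {0e2f753, 27cd5ef, 5dc6c6b, a831656, ec4ef44} — 5 commits.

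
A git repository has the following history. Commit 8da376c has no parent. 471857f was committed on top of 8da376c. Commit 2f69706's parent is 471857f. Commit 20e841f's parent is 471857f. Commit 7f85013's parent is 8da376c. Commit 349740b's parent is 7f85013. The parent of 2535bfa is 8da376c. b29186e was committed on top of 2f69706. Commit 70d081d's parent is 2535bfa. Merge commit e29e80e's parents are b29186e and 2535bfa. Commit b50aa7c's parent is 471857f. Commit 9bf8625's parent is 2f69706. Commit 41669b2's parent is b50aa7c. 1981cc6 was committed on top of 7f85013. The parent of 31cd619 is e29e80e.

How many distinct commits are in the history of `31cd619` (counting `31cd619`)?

7

Walking parent pointers from 31cd619: reachable set = {2535bfa, 2f69706, 31cd619, 471857f, 8da376c, b29186e, e29e80e}.
That is 7 commits.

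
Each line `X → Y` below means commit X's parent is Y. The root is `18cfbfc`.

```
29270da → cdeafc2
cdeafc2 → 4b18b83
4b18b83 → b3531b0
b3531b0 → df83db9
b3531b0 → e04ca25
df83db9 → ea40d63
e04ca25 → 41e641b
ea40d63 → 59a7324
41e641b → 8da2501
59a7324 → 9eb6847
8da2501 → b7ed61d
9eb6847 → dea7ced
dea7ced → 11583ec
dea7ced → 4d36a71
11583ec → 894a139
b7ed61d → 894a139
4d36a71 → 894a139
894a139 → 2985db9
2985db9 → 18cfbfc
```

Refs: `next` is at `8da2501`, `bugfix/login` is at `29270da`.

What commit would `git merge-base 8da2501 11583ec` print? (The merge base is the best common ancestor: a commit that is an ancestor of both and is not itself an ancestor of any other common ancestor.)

894a139

Ancestors of 8da2501: {18cfbfc, 2985db9, 894a139, 8da2501, b7ed61d}.
Ancestors of 11583ec: {11583ec, 18cfbfc, 2985db9, 894a139}.
Common ancestors: {18cfbfc, 2985db9, 894a139}.
Among these, 894a139 is not an ancestor of any other common ancestor — it is the merge base.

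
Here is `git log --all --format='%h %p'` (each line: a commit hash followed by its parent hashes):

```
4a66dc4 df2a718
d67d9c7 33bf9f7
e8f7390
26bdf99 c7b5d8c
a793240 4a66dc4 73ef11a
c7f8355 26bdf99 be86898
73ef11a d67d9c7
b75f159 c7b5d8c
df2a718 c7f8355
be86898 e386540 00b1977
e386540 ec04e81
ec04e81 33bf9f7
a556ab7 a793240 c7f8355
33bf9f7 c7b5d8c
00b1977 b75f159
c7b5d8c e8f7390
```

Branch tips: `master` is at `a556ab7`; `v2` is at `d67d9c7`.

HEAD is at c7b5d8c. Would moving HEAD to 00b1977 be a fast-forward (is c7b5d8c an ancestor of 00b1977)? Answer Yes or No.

A fast-forward from c7b5d8c to 00b1977 is possible iff c7b5d8c is an ancestor of 00b1977.
Ancestors of 00b1977: {00b1977, b75f159, c7b5d8c, e8f7390}.
c7b5d8c is among them, so fast-forward is possible.

Yes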